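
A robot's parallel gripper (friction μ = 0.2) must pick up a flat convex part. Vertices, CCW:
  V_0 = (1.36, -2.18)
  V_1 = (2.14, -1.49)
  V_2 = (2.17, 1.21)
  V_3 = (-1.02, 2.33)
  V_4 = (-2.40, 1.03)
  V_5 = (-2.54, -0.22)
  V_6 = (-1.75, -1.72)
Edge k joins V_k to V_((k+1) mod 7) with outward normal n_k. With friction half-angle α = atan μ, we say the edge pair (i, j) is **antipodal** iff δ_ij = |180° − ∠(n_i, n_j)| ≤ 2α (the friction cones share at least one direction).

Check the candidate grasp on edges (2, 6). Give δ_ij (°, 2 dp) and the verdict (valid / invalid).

α = atan 0.2 = 11.31°;  2α = 22.62°
edge 2: e_2 = (-3.19, +1.12);  n_2 = (+0.3313, +0.9435)
edge 6: e_6 = (+3.11, -0.46);  n_6 = (-0.1463, -0.9892)
∠(n_2, n_6) = 169.07°
δ = |180° − 169.07°| = 10.93°
10.93° ≤ 2α = 22.62°  →  valid

δ = 10.93°, valid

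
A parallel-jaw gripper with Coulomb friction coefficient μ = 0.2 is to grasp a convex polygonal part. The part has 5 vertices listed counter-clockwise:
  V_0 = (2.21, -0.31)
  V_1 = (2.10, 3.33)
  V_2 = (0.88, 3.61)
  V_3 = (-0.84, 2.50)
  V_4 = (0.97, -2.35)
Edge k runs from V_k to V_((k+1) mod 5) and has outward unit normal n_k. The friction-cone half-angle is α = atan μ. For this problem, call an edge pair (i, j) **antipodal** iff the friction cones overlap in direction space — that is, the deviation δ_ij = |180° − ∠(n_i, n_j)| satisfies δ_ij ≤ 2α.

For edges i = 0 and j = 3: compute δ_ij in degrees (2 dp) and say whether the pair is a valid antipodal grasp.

α = atan 0.2 = 11.31°;  2α = 22.62°
edge 0: e_0 = (-0.11, +3.64);  n_0 = (+0.9995, +0.0302)
edge 3: e_3 = (+1.81, -4.85);  n_3 = (-0.9369, -0.3496)
∠(n_0, n_3) = 161.27°
δ = |180° − 161.27°| = 18.73°
18.73° ≤ 2α = 22.62°  →  valid

δ = 18.73°, valid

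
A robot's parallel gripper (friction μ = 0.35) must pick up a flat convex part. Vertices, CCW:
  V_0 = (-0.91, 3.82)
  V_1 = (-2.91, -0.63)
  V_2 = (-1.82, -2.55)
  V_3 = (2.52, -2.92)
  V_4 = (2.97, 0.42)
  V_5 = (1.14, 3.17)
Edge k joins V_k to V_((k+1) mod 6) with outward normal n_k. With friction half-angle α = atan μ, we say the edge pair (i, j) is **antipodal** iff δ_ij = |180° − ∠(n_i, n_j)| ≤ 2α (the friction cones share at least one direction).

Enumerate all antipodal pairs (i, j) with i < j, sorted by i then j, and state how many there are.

count = 4; pairs: (0,3), (1,3), (1,4), (2,5)

α = atan 0.35 = 19.29°;  2α = 38.58°
n_0 = (-0.9121, +0.4099)
n_1 = (-0.8696, -0.4937)
n_2 = (-0.0849, -0.9964)
n_3 = (+0.9910, -0.1335)
n_4 = (+0.8325, +0.5540)
n_5 = (+0.3022, +0.9532)
  (0,1): δ = 126.22°  ·
  (0,2): δ = 70.67°  ·
  (0,3): δ = 16.53°  ✓
  (0,4): δ = 57.84°  ·
  (0,5): δ = 96.61°  ·
  (1,2): δ = 124.46°  ·
  (1,3): δ = 37.26°  ✓
  (1,4): δ = 4.06°  ✓
  (1,5): δ = 42.82°  ·
  (2,3): δ = 92.80°  ·
  (2,4): δ = 51.49°  ·
  (2,5): δ = 12.72°  ✓
  (3,4): δ = 138.68°  ·
  (3,5): δ = 99.92°  ·
  (4,5): δ = 141.23°  ·
antipodal pairs: 4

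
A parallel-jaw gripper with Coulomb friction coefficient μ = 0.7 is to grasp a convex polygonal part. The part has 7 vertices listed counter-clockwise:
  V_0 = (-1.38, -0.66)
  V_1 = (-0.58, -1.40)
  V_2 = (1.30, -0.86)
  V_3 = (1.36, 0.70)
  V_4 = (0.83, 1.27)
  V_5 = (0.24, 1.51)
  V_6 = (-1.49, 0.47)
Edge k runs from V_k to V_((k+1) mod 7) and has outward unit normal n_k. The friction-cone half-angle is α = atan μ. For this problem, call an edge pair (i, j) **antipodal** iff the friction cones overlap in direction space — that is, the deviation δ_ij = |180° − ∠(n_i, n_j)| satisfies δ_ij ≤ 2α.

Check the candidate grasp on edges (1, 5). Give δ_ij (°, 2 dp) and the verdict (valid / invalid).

δ = 14.99°, valid

α = atan 0.7 = 34.99°;  2α = 69.98°
edge 1: e_1 = (+1.88, +0.54);  n_1 = (+0.2761, -0.9611)
edge 5: e_5 = (-1.73, -1.04);  n_5 = (-0.5152, +0.8571)
∠(n_1, n_5) = 165.01°
δ = |180° − 165.01°| = 14.99°
14.99° ≤ 2α = 69.98°  →  valid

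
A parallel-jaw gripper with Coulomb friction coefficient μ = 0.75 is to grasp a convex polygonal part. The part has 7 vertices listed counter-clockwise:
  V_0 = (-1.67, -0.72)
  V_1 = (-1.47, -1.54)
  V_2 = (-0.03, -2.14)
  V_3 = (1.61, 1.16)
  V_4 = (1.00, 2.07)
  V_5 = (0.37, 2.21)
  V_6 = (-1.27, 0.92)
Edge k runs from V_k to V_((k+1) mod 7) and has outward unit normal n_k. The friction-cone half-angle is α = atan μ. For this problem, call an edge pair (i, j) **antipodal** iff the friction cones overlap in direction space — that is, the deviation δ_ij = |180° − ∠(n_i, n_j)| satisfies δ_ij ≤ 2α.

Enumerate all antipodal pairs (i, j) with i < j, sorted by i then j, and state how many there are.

count = 9; pairs: (0,2), (0,3), (0,4), (1,3), (1,4), (1,5), (2,5), (2,6), (3,6)

α = atan 0.75 = 36.87°;  2α = 73.74°
n_0 = (-0.9715, -0.2370)
n_1 = (-0.3846, -0.9231)
n_2 = (+0.8955, -0.4450)
n_3 = (+0.8306, +0.5568)
n_4 = (+0.2169, +0.9762)
n_5 = (-0.6182, +0.7860)
n_6 = (-0.9715, +0.2370)
  (0,1): δ = 126.33°  ·
  (0,2): δ = 40.13°  ✓
  (0,3): δ = 20.13°  ✓
  (0,4): δ = 63.76°  ✓
  (0,5): δ = 114.48°  ·
  (0,6): δ = 152.59°  ·
  (1,2): δ = 93.81°  ·
  (1,3): δ = 33.55°  ✓
  (1,4): δ = 10.09°  ✓
  (1,5): δ = 60.81°  ✓
  (1,6): δ = 98.91°  ·
  (2,3): δ = 119.74°  ·
  (2,4): δ = 76.10°  ·
  (2,5): δ = 25.39°  ✓
  (2,6): δ = 12.72°  ✓
  (3,4): δ = 136.36°  ·
  (3,5): δ = 85.65°  ·
  (3,6): δ = 47.54°  ✓
  (4,5): δ = 129.28°  ·
  (4,6): δ = 91.18°  ·
  (5,6): δ = 141.90°  ·
antipodal pairs: 9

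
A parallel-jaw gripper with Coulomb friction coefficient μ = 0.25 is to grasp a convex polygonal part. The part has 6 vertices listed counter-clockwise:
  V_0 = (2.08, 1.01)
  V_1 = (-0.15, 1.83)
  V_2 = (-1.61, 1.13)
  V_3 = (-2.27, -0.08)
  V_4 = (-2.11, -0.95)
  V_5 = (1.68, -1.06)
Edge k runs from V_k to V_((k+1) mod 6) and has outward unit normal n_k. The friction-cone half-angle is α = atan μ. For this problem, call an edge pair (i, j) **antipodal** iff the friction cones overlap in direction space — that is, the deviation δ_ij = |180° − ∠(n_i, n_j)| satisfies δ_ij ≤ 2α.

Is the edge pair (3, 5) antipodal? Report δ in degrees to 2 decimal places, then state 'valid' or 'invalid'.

α = atan 0.25 = 14.04°;  2α = 28.07°
edge 3: e_3 = (+0.16, -0.87);  n_3 = (-0.9835, -0.1809)
edge 5: e_5 = (+0.40, +2.07);  n_5 = (+0.9818, -0.1897)
∠(n_3, n_5) = 158.64°
δ = |180° − 158.64°| = 21.36°
21.36° ≤ 2α = 28.07°  →  valid

δ = 21.36°, valid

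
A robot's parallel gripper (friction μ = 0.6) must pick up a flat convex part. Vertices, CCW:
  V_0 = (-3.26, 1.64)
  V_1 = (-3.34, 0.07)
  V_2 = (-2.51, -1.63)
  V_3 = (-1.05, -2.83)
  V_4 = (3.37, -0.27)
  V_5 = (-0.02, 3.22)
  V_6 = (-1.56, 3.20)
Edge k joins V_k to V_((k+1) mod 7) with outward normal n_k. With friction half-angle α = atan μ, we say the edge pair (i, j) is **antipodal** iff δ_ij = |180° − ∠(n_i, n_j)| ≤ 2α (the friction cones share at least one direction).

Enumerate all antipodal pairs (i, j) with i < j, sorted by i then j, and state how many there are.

α = atan 0.6 = 30.96°;  2α = 61.93°
n_0 = (-0.9987, +0.0509)
n_1 = (-0.8986, -0.4387)
n_2 = (-0.6350, -0.7725)
n_3 = (+0.5012, -0.8653)
n_4 = (+0.7173, +0.6968)
n_5 = (-0.0130, +0.9999)
n_6 = (-0.6761, +0.7368)
  (0,1): δ = 151.06°  ·
  (0,2): δ = 126.50°  ·
  (0,3): δ = 57.00°  ✓
  (0,4): δ = 47.08°  ✓
  (0,5): δ = 93.66°  ·
  (0,6): δ = 135.46°  ·
  (1,2): δ = 155.44°  ·
  (1,3): δ = 85.94°  ·
  (1,4): δ = 18.14°  ✓
  (1,5): δ = 64.72°  ·
  (1,6): δ = 106.52°  ·
  (2,3): δ = 110.50°  ·
  (2,4): δ = 6.42°  ✓
  (2,5): δ = 40.16°  ✓
  (2,6): δ = 81.96°  ·
  (3,4): δ = 75.91°  ·
  (3,5): δ = 29.33°  ✓
  (3,6): δ = 12.46°  ✓
  (4,5): δ = 133.42°  ·
  (4,6): δ = 91.63°  ·
  (5,6): δ = 138.20°  ·
antipodal pairs: 7

count = 7; pairs: (0,3), (0,4), (1,4), (2,4), (2,5), (3,5), (3,6)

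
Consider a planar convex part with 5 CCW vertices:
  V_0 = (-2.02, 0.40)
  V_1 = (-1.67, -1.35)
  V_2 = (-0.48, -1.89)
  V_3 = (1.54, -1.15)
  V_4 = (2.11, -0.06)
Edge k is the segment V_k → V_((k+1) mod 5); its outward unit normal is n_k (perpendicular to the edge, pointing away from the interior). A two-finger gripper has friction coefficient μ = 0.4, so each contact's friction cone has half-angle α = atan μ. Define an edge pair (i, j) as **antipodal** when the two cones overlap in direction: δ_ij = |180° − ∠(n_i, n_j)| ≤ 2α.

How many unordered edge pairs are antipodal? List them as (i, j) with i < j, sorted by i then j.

α = atan 0.4 = 21.80°;  2α = 43.60°
n_0 = (-0.9806, -0.1961)
n_1 = (-0.4132, -0.9106)
n_2 = (+0.3440, -0.9390)
n_3 = (+0.8861, -0.4634)
n_4 = (+0.1107, +0.9939)
  (0,1): δ = 125.72°  ·
  (0,2): δ = 81.19°  ·
  (0,3): δ = 38.92°  ✓
  (0,4): δ = 72.33°  ·
  (1,2): δ = 135.47°  ·
  (1,3): δ = 93.20°  ·
  (1,4): δ = 18.05°  ✓
  (2,3): δ = 137.73°  ·
  (2,4): δ = 26.48°  ✓
  (3,4): δ = 68.75°  ·
antipodal pairs: 3

count = 3; pairs: (0,3), (1,4), (2,4)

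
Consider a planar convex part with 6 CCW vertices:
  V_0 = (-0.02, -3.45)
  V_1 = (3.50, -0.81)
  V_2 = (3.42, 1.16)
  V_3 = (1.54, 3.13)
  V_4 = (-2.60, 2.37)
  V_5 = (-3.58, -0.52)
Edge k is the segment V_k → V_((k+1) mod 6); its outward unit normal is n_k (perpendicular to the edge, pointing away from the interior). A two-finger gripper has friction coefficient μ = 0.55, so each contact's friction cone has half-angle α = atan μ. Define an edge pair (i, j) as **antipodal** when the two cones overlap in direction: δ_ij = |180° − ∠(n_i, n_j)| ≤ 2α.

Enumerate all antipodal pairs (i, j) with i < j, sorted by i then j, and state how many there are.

count = 6; pairs: (0,3), (0,4), (1,4), (1,5), (2,5), (3,5)

α = atan 0.55 = 28.81°;  2α = 57.62°
n_0 = (+0.6000, -0.8000)
n_1 = (+0.9992, +0.0406)
n_2 = (+0.7234, +0.6904)
n_3 = (-0.1806, +0.9836)
n_4 = (-0.9470, +0.3211)
n_5 = (-0.6355, -0.7721)
  (0,1): δ = 124.54°  ·
  (0,2): δ = 83.21°  ·
  (0,3): δ = 26.47°  ✓
  (0,4): δ = 34.40°  ✓
  (0,5): δ = 103.67°  ·
  (1,2): δ = 138.66°  ·
  (1,3): δ = 81.92°  ·
  (1,4): δ = 21.06°  ✓
  (1,5): δ = 48.22°  ✓
  (2,3): δ = 123.26°  ·
  (2,4): δ = 62.39°  ·
  (2,5): δ = 6.88°  ✓
  (3,4): δ = 119.13°  ·
  (3,5): δ = 49.86°  ✓
  (4,5): δ = 110.72°  ·
antipodal pairs: 6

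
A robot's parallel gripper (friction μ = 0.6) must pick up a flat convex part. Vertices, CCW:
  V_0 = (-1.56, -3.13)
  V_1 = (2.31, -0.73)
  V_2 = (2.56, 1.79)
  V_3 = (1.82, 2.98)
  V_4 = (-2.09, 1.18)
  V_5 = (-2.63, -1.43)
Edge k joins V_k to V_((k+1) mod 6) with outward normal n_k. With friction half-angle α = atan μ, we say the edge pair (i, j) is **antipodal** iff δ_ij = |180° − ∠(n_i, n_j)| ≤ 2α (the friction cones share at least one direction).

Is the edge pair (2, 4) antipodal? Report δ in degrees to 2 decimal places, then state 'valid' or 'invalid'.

δ = 43.56°, valid

α = atan 0.6 = 30.96°;  2α = 61.93°
edge 2: e_2 = (-0.74, +1.19);  n_2 = (+0.8492, +0.5281)
edge 4: e_4 = (-0.54, -2.61);  n_4 = (-0.9793, +0.2026)
∠(n_2, n_4) = 136.44°
δ = |180° − 136.44°| = 43.56°
43.56° ≤ 2α = 61.93°  →  valid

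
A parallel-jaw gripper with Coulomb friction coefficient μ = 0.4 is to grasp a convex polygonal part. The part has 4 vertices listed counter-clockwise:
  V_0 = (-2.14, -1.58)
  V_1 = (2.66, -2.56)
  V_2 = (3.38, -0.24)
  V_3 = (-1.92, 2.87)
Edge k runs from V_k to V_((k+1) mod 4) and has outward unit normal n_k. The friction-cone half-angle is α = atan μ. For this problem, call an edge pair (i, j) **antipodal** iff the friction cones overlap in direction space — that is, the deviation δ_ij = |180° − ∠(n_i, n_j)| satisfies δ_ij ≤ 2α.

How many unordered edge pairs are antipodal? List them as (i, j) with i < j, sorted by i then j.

α = atan 0.4 = 21.80°;  2α = 43.60°
n_0 = (-0.2000, -0.9798)
n_1 = (+0.9551, -0.2964)
n_2 = (+0.5061, +0.8625)
n_3 = (-0.9988, +0.0494)
  (0,1): δ = 95.70°  ·
  (0,2): δ = 18.86°  ✓
  (0,3): δ = 98.71°  ·
  (1,2): δ = 103.16°  ·
  (1,3): δ = 14.41°  ✓
  (2,3): δ = 62.43°  ·
antipodal pairs: 2

count = 2; pairs: (0,2), (1,3)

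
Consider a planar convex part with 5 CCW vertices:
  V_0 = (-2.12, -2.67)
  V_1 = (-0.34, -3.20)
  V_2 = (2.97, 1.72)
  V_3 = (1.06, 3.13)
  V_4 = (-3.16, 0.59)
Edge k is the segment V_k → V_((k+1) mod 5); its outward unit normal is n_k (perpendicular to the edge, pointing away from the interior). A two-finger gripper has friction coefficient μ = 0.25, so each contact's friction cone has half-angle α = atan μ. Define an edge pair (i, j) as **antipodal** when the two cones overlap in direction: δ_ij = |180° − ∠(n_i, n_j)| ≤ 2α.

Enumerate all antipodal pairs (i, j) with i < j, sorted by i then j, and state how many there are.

count = 2; pairs: (0,2), (1,3)

α = atan 0.25 = 14.04°;  2α = 28.07°
n_0 = (-0.2854, -0.9584)
n_1 = (+0.8297, -0.5582)
n_2 = (+0.5939, +0.8045)
n_3 = (-0.5157, +0.8568)
n_4 = (-0.9527, -0.3039)
  (0,1): δ = 107.35°  ·
  (0,2): δ = 19.85°  ✓
  (0,3): δ = 47.62°  ·
  (0,4): δ = 124.27°  ·
  (1,2): δ = 92.50°  ·
  (1,3): δ = 25.03°  ✓
  (1,4): δ = 51.62°  ·
  (2,3): δ = 112.52°  ·
  (2,4): δ = 35.87°  ·
  (3,4): δ = 103.35°  ·
antipodal pairs: 2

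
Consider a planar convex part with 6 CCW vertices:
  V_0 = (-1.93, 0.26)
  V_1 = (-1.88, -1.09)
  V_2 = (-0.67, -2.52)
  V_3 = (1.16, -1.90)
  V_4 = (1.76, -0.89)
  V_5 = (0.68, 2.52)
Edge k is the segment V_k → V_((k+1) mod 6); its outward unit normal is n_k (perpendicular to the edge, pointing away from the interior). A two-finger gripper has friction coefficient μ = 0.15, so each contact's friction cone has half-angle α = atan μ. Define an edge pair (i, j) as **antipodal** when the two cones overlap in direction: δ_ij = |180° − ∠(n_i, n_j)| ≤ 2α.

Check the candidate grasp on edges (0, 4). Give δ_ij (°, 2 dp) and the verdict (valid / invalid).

δ = 15.45°, valid

α = atan 0.15 = 8.53°;  2α = 17.06°
edge 0: e_0 = (+0.05, -1.35);  n_0 = (-0.9993, -0.0370)
edge 4: e_4 = (-1.08, +3.41);  n_4 = (+0.9533, +0.3019)
∠(n_0, n_4) = 164.55°
δ = |180° − 164.55°| = 15.45°
15.45° ≤ 2α = 17.06°  →  valid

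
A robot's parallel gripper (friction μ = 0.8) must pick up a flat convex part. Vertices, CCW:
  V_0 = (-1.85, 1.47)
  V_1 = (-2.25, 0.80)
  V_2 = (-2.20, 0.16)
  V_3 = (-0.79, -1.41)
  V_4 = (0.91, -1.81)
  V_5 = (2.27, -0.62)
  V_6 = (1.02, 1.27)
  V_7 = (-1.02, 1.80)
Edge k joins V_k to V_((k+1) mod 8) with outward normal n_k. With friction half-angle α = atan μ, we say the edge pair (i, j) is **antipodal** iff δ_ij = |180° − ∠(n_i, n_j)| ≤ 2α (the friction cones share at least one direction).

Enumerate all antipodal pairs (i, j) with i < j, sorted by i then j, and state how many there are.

count = 14; pairs: (0,3), (0,4), (0,5), (1,4), (1,5), (1,6), (2,5), (2,6), (2,7), (3,5), (3,6), (3,7), (4,6), (4,7)

α = atan 0.8 = 38.66°;  2α = 77.32°
n_0 = (-0.8586, +0.5126)
n_1 = (-0.9970, -0.0779)
n_2 = (-0.7440, -0.6682)
n_3 = (-0.2290, -0.9734)
n_4 = (+0.6585, -0.7526)
n_5 = (+0.8341, +0.5516)
n_6 = (+0.2515, +0.9679)
n_7 = (-0.3695, +0.9292)
  (0,1): δ = 144.70°  ·
  (0,2): δ = 107.24°  ·
  (0,3): δ = 72.40°  ✓
  (0,4): δ = 17.98°  ✓
  (0,5): δ = 64.32°  ✓
  (0,6): δ = 106.27°  ·
  (0,7): δ = 142.52°  ·
  (1,2): δ = 142.54°  ·
  (1,3): δ = 107.71°  ·
  (1,4): δ = 53.28°  ✓
  (1,5): δ = 29.01°  ✓
  (1,6): δ = 70.97°  ✓
  (1,7): δ = 107.22°  ·
  (2,3): δ = 145.17°  ·
  (2,4): δ = 90.74°  ·
  (2,5): δ = 8.45°  ✓
  (2,6): δ = 33.51°  ✓
  (2,7): δ = 69.76°  ✓
  (3,4): δ = 125.57°  ·
  (3,5): δ = 43.28°  ✓
  (3,6): δ = 1.32°  ✓
  (3,7): δ = 34.92°  ✓
  (4,5): δ = 97.71°  ·
  (4,6): δ = 55.75°  ✓
  (4,7): δ = 19.50°  ✓
  (5,6): δ = 138.04°  ·
  (5,7): δ = 101.80°  ·
  (6,7): δ = 143.75°  ·
antipodal pairs: 14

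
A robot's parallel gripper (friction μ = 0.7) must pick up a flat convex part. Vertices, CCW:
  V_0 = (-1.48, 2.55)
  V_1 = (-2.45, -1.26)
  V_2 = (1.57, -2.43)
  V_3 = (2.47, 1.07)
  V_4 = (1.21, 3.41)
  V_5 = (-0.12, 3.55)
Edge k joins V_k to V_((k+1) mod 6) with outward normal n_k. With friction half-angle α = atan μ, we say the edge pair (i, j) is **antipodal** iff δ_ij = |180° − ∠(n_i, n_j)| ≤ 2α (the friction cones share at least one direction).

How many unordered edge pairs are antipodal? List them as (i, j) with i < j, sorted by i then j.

α = atan 0.7 = 34.99°;  2α = 69.98°
n_0 = (-0.9691, +0.2467)
n_1 = (-0.2794, -0.9602)
n_2 = (+0.9685, -0.2490)
n_3 = (+0.8805, +0.4741)
n_4 = (+0.1047, +0.9945)
n_5 = (-0.5924, +0.8057)
  (0,1): δ = 91.94°  ·
  (0,2): δ = 0.14°  ✓
  (0,3): δ = 42.58°  ✓
  (0,4): δ = 98.27°  ·
  (0,5): δ = 140.61°  ·
  (1,2): δ = 88.19°  ·
  (1,3): δ = 45.47°  ✓
  (1,4): δ = 10.22°  ✓
  (1,5): δ = 52.55°  ✓
  (2,3): δ = 137.28°  ·
  (2,4): δ = 81.59°  ·
  (2,5): δ = 39.25°  ✓
  (3,4): δ = 124.31°  ·
  (3,5): δ = 81.97°  ·
  (4,5): δ = 137.66°  ·
antipodal pairs: 6

count = 6; pairs: (0,2), (0,3), (1,3), (1,4), (1,5), (2,5)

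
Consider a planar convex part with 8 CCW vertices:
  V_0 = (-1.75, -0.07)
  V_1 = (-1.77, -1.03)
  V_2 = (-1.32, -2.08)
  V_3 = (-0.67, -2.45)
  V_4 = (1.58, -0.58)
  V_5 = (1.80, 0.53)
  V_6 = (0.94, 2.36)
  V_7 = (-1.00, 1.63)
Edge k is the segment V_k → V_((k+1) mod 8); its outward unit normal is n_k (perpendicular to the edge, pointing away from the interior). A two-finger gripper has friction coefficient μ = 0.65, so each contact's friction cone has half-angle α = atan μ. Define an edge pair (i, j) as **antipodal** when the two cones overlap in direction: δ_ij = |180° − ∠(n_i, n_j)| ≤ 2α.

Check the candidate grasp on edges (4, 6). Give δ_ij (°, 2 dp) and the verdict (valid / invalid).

α = atan 0.65 = 33.02°;  2α = 66.05°
edge 4: e_4 = (+0.22, +1.11);  n_4 = (+0.9809, -0.1944)
edge 6: e_6 = (-1.94, -0.73);  n_6 = (-0.3522, +0.9359)
∠(n_4, n_6) = 121.83°
δ = |180° − 121.83°| = 58.17°
58.17° ≤ 2α = 66.05°  →  valid

δ = 58.17°, valid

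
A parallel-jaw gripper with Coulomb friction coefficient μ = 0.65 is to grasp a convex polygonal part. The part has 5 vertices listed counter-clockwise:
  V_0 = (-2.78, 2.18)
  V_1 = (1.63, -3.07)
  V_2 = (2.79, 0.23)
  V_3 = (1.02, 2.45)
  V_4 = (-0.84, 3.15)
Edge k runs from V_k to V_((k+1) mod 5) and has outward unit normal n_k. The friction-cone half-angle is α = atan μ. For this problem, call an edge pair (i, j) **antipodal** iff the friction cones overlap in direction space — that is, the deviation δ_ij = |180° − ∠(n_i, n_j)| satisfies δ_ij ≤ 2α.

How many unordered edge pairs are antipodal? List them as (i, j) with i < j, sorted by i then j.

α = atan 0.65 = 33.02°;  2α = 66.05°
n_0 = (-0.7657, -0.6432)
n_1 = (+0.9434, -0.3316)
n_2 = (+0.7819, +0.6234)
n_3 = (+0.3522, +0.9359)
n_4 = (-0.4472, +0.8944)
  (0,1): δ = 59.40°  ✓
  (0,2): δ = 1.46°  ✓
  (0,3): δ = 29.35°  ✓
  (0,4): δ = 76.53°  ·
  (1,2): δ = 122.07°  ·
  (1,3): δ = 91.26°  ·
  (1,4): δ = 44.07°  ✓
  (2,3): δ = 149.19°  ·
  (2,4): δ = 102.00°  ·
  (3,4): δ = 132.81°  ·
antipodal pairs: 4

count = 4; pairs: (0,1), (0,2), (0,3), (1,4)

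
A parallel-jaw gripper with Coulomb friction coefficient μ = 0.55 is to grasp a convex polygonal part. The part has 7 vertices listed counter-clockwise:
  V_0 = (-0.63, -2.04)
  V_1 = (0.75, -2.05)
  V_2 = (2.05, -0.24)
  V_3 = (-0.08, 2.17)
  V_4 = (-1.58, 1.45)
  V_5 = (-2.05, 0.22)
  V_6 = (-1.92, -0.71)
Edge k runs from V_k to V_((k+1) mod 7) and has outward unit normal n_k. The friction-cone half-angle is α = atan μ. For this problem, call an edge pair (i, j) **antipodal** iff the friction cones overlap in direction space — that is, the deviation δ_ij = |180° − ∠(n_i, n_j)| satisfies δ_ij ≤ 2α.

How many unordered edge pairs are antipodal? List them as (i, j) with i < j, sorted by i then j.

α = atan 0.55 = 28.81°;  2α = 57.62°
n_0 = (-0.0072, -1.0000)
n_1 = (+0.8122, -0.5834)
n_2 = (+0.7493, +0.6622)
n_3 = (-0.4327, +0.9015)
n_4 = (-0.9341, +0.3569)
n_5 = (-0.9904, -0.1384)
n_6 = (-0.7178, -0.6962)
  (0,1): δ = 125.27°  ·
  (0,2): δ = 48.11°  ✓
  (0,3): δ = 26.06°  ✓
  (0,4): δ = 69.50°  ·
  (0,5): δ = 98.37°  ·
  (0,6): δ = 134.54°  ·
  (1,2): δ = 102.84°  ·
  (1,3): δ = 28.67°  ✓
  (1,4): δ = 14.77°  ✓
  (1,5): δ = 43.64°  ✓
  (1,6): δ = 79.81°  ·
  (2,3): δ = 105.83°  ·
  (2,4): δ = 62.38°  ·
  (2,5): δ = 33.51°  ✓
  (2,6): δ = 2.65°  ✓
  (3,4): δ = 136.55°  ·
  (3,5): δ = 107.68°  ·
  (3,6): δ = 71.52°  ·
  (4,5): δ = 151.13°  ·
  (4,6): δ = 114.96°  ·
  (5,6): δ = 143.83°  ·
antipodal pairs: 7

count = 7; pairs: (0,2), (0,3), (1,3), (1,4), (1,5), (2,5), (2,6)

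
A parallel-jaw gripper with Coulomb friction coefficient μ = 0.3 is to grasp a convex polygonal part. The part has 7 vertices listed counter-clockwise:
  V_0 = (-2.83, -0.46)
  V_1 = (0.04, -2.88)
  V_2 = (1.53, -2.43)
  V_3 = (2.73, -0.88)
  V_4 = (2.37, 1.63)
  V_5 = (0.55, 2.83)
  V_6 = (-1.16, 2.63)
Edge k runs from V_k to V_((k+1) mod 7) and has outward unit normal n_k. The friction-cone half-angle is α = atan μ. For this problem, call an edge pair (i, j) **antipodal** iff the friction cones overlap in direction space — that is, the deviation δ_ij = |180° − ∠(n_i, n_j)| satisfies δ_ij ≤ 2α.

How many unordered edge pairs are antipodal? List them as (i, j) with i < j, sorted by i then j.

count = 3; pairs: (0,4), (1,5), (2,6)

α = atan 0.3 = 16.70°;  2α = 33.40°
n_0 = (-0.6446, -0.7645)
n_1 = (+0.2891, -0.9573)
n_2 = (+0.7907, -0.6122)
n_3 = (+0.9899, +0.1420)
n_4 = (+0.5505, +0.8349)
n_5 = (-0.1162, +0.9932)
n_6 = (-0.8797, +0.4755)
  (0,1): δ = 123.06°  ·
  (0,2): δ = 87.61°  ·
  (0,3): δ = 41.70°  ·
  (0,4): δ = 6.74°  ✓
  (0,5): δ = 46.81°  ·
  (0,6): δ = 101.75°  ·
  (1,2): δ = 144.55°  ·
  (1,3): δ = 98.64°  ·
  (1,4): δ = 50.20°  ·
  (1,5): δ = 10.13°  ✓
  (1,6): δ = 44.81°  ·
  (2,3): δ = 134.09°  ·
  (2,4): δ = 85.65°  ·
  (2,5): δ = 45.58°  ·
  (2,6): δ = 9.36°  ✓
  (3,4): δ = 131.56°  ·
  (3,5): δ = 91.49°  ·
  (3,6): δ = 36.55°  ·
  (4,5): δ = 139.93°  ·
  (4,6): δ = 84.99°  ·
  (5,6): δ = 125.06°  ·
antipodal pairs: 3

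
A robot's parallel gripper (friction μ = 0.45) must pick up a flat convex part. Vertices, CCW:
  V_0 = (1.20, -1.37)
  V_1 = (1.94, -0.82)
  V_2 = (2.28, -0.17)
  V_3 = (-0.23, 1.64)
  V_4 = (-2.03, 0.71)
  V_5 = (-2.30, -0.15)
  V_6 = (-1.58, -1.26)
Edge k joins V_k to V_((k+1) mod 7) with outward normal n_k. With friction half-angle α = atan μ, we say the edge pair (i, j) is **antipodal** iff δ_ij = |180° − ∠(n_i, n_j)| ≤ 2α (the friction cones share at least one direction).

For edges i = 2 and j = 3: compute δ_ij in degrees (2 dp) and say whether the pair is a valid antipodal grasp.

δ = 116.88°, invalid

α = atan 0.45 = 24.23°;  2α = 48.46°
edge 2: e_2 = (-2.51, +1.81);  n_2 = (+0.5849, +0.8111)
edge 3: e_3 = (-1.80, -0.93);  n_3 = (-0.4590, +0.8884)
∠(n_2, n_3) = 63.12°
δ = |180° − 63.12°| = 116.88°
116.88° > 2α = 48.46°  →  invalid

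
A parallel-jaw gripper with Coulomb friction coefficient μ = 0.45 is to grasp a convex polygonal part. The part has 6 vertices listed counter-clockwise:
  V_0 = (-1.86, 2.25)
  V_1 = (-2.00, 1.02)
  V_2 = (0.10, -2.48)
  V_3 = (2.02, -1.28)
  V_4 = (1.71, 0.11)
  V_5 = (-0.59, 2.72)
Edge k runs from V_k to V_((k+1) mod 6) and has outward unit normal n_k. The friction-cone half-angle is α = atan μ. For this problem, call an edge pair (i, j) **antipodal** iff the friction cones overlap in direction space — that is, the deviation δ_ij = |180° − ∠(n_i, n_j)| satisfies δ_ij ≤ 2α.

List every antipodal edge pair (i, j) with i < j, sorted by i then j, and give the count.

count = 5; pairs: (0,3), (0,4), (1,3), (1,4), (2,5)

α = atan 0.45 = 24.23°;  2α = 48.46°
n_0 = (-0.9936, +0.1131)
n_1 = (-0.8575, -0.5145)
n_2 = (+0.5300, -0.8480)
n_3 = (+0.9760, +0.2177)
n_4 = (+0.7503, +0.6611)
n_5 = (-0.3471, +0.9378)
  (0,1): δ = 142.54°  ·
  (0,2): δ = 51.50°  ·
  (0,3): δ = 19.07°  ✓
  (0,4): δ = 47.88°  ✓
  (0,5): δ = 116.80°  ·
  (1,2): δ = 88.96°  ·
  (1,3): δ = 18.39°  ✓
  (1,4): δ = 10.42°  ✓
  (1,5): δ = 79.34°  ·
  (2,3): δ = 109.43°  ·
  (2,4): δ = 80.62°  ·
  (2,5): δ = 11.70°  ✓
  (3,4): δ = 151.19°  ·
  (3,5): δ = 82.26°  ·
  (4,5): δ = 111.08°  ·
antipodal pairs: 5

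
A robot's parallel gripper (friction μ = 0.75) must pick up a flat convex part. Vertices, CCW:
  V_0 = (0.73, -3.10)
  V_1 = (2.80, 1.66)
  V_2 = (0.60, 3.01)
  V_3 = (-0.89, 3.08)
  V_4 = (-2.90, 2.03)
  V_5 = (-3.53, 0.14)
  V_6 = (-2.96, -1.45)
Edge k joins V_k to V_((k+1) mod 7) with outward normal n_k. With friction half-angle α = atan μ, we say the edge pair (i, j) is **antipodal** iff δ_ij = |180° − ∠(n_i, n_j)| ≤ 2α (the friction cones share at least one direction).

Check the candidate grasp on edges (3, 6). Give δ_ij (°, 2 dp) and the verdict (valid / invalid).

α = atan 0.75 = 36.87°;  2α = 73.74°
edge 3: e_3 = (-2.01, -1.05);  n_3 = (-0.4630, +0.8863)
edge 6: e_6 = (+3.69, -1.65);  n_6 = (-0.4082, -0.9129)
∠(n_3, n_6) = 128.33°
δ = |180° − 128.33°| = 51.67°
51.67° ≤ 2α = 73.74°  →  valid

δ = 51.67°, valid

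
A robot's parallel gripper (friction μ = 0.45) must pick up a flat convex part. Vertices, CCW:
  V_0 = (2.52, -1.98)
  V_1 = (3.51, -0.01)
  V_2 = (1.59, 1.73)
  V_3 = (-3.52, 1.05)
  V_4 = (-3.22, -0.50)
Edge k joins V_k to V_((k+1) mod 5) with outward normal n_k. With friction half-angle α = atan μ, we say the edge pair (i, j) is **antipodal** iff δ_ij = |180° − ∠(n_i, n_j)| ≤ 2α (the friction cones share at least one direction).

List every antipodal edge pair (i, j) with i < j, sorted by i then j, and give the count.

count = 4; pairs: (0,3), (1,3), (1,4), (2,4)

α = atan 0.45 = 24.23°;  2α = 48.46°
n_0 = (+0.8935, -0.4490)
n_1 = (+0.6715, +0.7410)
n_2 = (-0.1319, +0.9913)
n_3 = (-0.9818, -0.1900)
n_4 = (-0.2497, -0.9683)
  (0,1): δ = 105.50°  ·
  (0,2): δ = 55.74°  ·
  (0,3): δ = 37.64°  ✓
  (0,4): δ = 102.22°  ·
  (1,2): δ = 130.24°  ·
  (1,3): δ = 36.86°  ✓
  (1,4): δ = 27.73°  ✓
  (2,3): δ = 86.63°  ·
  (2,4): δ = 22.04°  ✓
  (3,4): δ = 115.41°  ·
antipodal pairs: 4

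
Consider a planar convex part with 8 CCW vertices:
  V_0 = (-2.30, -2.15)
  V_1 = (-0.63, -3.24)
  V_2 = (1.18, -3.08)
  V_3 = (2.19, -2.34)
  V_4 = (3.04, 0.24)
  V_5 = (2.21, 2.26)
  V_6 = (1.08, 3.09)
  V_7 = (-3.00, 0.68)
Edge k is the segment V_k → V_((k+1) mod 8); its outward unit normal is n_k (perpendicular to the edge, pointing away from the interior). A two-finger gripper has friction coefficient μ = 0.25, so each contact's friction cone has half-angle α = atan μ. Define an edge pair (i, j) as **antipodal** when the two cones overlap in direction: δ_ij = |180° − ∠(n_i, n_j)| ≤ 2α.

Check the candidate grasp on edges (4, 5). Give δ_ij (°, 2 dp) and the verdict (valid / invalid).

α = atan 0.25 = 14.04°;  2α = 28.07°
edge 4: e_4 = (-0.83, +2.02);  n_4 = (+0.9250, +0.3801)
edge 5: e_5 = (-1.13, +0.83);  n_5 = (+0.5920, +0.8060)
∠(n_4, n_5) = 31.36°
δ = |180° − 31.36°| = 148.64°
148.64° > 2α = 28.07°  →  invalid

δ = 148.64°, invalid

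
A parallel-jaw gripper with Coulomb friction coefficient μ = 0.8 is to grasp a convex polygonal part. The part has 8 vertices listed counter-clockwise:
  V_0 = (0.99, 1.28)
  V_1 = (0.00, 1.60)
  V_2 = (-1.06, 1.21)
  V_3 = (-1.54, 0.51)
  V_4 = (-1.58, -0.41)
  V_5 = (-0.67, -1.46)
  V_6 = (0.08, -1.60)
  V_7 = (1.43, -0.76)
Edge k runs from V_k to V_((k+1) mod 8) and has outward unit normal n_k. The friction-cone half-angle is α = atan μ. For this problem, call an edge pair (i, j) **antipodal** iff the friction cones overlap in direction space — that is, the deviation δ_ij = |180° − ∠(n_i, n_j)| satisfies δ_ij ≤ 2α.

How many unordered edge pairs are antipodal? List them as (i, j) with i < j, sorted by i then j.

α = atan 0.8 = 38.66°;  2α = 77.32°
n_0 = (+0.3076, +0.9515)
n_1 = (-0.3453, +0.9385)
n_2 = (-0.8247, +0.5655)
n_3 = (-0.9991, +0.0434)
n_4 = (-0.7557, -0.6549)
n_5 = (-0.1835, -0.9830)
n_6 = (+0.5283, -0.8491)
n_7 = (+0.9775, +0.2108)
  (0,1): δ = 141.89°  ·
  (0,2): δ = 106.53°  ·
  (0,3): δ = 74.58°  ✓
  (0,4): δ = 31.17°  ✓
  (0,5): δ = 7.34°  ✓
  (0,6): δ = 49.80°  ✓
  (0,7): δ = 120.08°  ·
  (1,2): δ = 144.64°  ·
  (1,3): δ = 112.69°  ·
  (1,4): δ = 69.29°  ✓
  (1,5): δ = 30.77°  ✓
  (1,6): δ = 11.69°  ✓
  (1,7): δ = 81.97°  ·
  (2,3): δ = 148.05°  ·
  (2,4): δ = 104.65°  ·
  (2,5): δ = 66.13°  ✓
  (2,6): δ = 23.67°  ✓
  (2,7): δ = 46.61°  ✓
  (3,4): δ = 136.60°  ·
  (3,5): δ = 98.08°  ·
  (3,6): δ = 55.62°  ✓
  (3,7): δ = 14.66°  ✓
  (4,5): δ = 141.49°  ·
  (4,6): δ = 99.02°  ·
  (4,7): δ = 28.74°  ✓
  (5,6): δ = 137.54°  ·
  (5,7): δ = 67.26°  ✓
  (6,7): δ = 109.72°  ·
antipodal pairs: 14

count = 14; pairs: (0,3), (0,4), (0,5), (0,6), (1,4), (1,5), (1,6), (2,5), (2,6), (2,7), (3,6), (3,7), (4,7), (5,7)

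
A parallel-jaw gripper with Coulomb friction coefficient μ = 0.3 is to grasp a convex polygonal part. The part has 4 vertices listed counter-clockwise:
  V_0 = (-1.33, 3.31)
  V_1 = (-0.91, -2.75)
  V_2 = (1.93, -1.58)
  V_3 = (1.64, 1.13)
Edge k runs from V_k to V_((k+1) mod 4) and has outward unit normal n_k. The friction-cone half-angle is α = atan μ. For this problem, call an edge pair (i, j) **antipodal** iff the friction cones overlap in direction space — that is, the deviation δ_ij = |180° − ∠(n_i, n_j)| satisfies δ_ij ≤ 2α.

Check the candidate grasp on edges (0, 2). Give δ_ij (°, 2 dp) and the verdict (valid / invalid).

δ = 2.14°, valid

α = atan 0.3 = 16.70°;  2α = 33.40°
edge 0: e_0 = (+0.42, -6.06);  n_0 = (-0.9976, -0.0691)
edge 2: e_2 = (-0.29, +2.71);  n_2 = (+0.9943, +0.1064)
∠(n_0, n_2) = 177.86°
δ = |180° − 177.86°| = 2.14°
2.14° ≤ 2α = 33.40°  →  valid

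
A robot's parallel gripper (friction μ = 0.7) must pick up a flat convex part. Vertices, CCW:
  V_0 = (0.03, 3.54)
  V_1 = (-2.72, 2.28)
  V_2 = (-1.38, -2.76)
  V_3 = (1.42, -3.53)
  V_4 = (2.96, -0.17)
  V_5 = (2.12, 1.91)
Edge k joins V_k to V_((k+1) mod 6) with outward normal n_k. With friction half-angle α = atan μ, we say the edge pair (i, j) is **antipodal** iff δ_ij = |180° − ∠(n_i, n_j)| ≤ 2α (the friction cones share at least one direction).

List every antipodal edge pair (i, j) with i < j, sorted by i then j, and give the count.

α = atan 0.7 = 34.99°;  2α = 69.98°
n_0 = (-0.4165, +0.9091)
n_1 = (-0.9664, -0.2569)
n_2 = (-0.2652, -0.9642)
n_3 = (+0.9091, -0.4167)
n_4 = (+0.9272, +0.3745)
n_5 = (+0.6150, +0.7885)
  (0,1): δ = 99.73°  ·
  (0,2): δ = 39.99°  ✓
  (0,3): δ = 40.76°  ✓
  (0,4): δ = 87.37°  ·
  (0,5): δ = 117.43°  ·
  (1,2): δ = 120.27°  ·
  (1,3): δ = 39.51°  ✓
  (1,4): δ = 7.10°  ✓
  (1,5): δ = 37.16°  ✓
  (2,3): δ = 99.25°  ·
  (2,4): δ = 52.63°  ✓
  (2,5): δ = 22.57°  ✓
  (3,4): δ = 133.39°  ·
  (3,5): δ = 103.33°  ·
  (4,5): δ = 149.94°  ·
antipodal pairs: 7

count = 7; pairs: (0,2), (0,3), (1,3), (1,4), (1,5), (2,4), (2,5)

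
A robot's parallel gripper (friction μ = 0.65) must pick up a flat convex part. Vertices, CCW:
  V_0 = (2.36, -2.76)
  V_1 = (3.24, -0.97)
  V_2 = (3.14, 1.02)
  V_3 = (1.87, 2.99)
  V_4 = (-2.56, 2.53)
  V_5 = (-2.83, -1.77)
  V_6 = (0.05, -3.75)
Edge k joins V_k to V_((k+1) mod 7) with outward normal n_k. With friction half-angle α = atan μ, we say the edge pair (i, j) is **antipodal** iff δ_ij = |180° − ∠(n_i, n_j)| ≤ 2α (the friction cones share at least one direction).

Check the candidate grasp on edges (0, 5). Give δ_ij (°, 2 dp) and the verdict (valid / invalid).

δ = 81.67°, invalid

α = atan 0.65 = 33.02°;  2α = 66.05°
edge 0: e_0 = (+0.88, +1.79);  n_0 = (+0.8974, -0.4412)
edge 5: e_5 = (+2.88, -1.98);  n_5 = (-0.5665, -0.8240)
∠(n_0, n_5) = 98.33°
δ = |180° − 98.33°| = 81.67°
81.67° > 2α = 66.05°  →  invalid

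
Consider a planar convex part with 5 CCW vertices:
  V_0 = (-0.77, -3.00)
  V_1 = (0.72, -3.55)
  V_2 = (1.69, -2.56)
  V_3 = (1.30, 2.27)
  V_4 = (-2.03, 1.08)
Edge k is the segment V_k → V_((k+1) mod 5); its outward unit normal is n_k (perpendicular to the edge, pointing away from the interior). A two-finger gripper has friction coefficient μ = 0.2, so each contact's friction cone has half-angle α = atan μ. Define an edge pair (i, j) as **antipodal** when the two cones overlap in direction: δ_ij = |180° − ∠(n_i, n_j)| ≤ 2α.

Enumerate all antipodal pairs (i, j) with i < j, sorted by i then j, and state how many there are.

count = 1; pairs: (2,4)

α = atan 0.2 = 11.31°;  2α = 22.62°
n_0 = (-0.3463, -0.9381)
n_1 = (+0.7143, -0.6999)
n_2 = (+0.9968, +0.0805)
n_3 = (-0.3365, +0.9417)
n_4 = (-0.9555, -0.2951)
  (0,1): δ = 114.15°  ·
  (0,2): δ = 65.12°  ·
  (0,3): δ = 39.93°  ·
  (0,4): δ = 127.42°  ·
  (1,2): δ = 130.97°  ·
  (1,3): δ = 25.92°  ·
  (1,4): δ = 61.58°  ·
  (2,3): δ = 74.95°  ·
  (2,4): δ = 12.55°  ✓
  (3,4): δ = 92.50°  ·
antipodal pairs: 1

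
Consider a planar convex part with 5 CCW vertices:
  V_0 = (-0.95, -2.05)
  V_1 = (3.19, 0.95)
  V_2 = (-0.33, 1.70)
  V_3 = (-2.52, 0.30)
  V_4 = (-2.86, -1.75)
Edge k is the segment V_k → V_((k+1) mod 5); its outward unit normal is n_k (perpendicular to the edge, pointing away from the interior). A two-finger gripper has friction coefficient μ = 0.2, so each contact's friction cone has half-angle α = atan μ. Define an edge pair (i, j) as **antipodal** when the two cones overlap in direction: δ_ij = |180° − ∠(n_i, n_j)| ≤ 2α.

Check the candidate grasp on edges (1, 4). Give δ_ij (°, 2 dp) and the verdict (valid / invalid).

α = atan 0.2 = 11.31°;  2α = 22.62°
edge 1: e_1 = (-3.52, +0.75);  n_1 = (+0.2084, +0.9780)
edge 4: e_4 = (+1.91, -0.30);  n_4 = (-0.1552, -0.9879)
∠(n_1, n_4) = 176.90°
δ = |180° − 176.90°| = 3.10°
3.10° ≤ 2α = 22.62°  →  valid

δ = 3.10°, valid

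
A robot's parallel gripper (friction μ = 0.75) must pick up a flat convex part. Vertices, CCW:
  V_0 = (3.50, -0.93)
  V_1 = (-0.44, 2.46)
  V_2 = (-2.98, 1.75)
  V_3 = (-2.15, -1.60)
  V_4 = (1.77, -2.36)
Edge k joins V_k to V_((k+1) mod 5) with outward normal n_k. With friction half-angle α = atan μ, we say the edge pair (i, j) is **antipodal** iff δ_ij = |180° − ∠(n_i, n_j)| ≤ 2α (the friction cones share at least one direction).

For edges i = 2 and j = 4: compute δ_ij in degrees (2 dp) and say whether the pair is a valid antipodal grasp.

α = atan 0.75 = 36.87°;  2α = 73.74°
edge 2: e_2 = (+0.83, -3.35);  n_2 = (-0.9707, -0.2405)
edge 4: e_4 = (+1.73, +1.43);  n_4 = (+0.6371, -0.7708)
∠(n_2, n_4) = 115.66°
δ = |180° − 115.66°| = 64.34°
64.34° ≤ 2α = 73.74°  →  valid

δ = 64.34°, valid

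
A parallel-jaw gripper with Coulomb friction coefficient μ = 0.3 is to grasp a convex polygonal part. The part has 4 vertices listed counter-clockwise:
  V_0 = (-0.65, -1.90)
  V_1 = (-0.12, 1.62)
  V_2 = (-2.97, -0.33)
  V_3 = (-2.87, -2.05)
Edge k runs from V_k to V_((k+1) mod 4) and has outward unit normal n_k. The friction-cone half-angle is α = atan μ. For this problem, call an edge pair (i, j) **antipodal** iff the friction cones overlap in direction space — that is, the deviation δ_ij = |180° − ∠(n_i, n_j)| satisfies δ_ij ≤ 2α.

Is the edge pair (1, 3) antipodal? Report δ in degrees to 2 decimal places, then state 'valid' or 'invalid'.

δ = 30.51°, valid

α = atan 0.3 = 16.70°;  2α = 33.40°
edge 1: e_1 = (-2.85, -1.95);  n_1 = (-0.5647, +0.8253)
edge 3: e_3 = (+2.22, +0.15);  n_3 = (+0.0674, -0.9977)
∠(n_1, n_3) = 149.49°
δ = |180° − 149.49°| = 30.51°
30.51° ≤ 2α = 33.40°  →  valid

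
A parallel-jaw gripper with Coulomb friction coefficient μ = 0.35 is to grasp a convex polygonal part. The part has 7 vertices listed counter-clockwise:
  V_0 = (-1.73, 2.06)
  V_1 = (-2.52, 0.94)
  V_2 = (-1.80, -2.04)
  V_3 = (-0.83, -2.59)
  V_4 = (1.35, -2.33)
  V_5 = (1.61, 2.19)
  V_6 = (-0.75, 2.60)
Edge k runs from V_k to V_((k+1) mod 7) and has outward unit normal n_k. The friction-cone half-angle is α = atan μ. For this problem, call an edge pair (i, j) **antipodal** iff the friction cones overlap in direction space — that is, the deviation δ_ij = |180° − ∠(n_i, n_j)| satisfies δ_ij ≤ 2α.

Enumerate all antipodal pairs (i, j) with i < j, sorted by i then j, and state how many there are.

α = atan 0.35 = 19.29°;  2α = 38.58°
n_0 = (-0.8172, +0.5764)
n_1 = (-0.9720, -0.2349)
n_2 = (-0.4932, -0.8699)
n_3 = (+0.1184, -0.9930)
n_4 = (+0.9983, -0.0574)
n_5 = (+0.1712, +0.9852)
n_6 = (-0.4826, +0.8758)
  (0,1): δ = 131.22°  ·
  (0,2): δ = 84.36°  ·
  (0,3): δ = 48.00°  ·
  (0,4): δ = 31.91°  ✓
  (0,5): δ = 115.34°  ·
  (0,6): δ = 154.05°  ·
  (1,2): δ = 133.14°  ·
  (1,3): δ = 96.78°  ·
  (1,4): δ = 16.88°  ✓
  (1,5): δ = 66.56°  ·
  (1,6): δ = 105.27°  ·
  (2,3): δ = 143.65°  ·
  (2,4): δ = 63.74°  ·
  (2,5): δ = 19.70°  ✓
  (2,6): δ = 58.41°  ·
  (3,4): δ = 100.09°  ·
  (3,5): δ = 16.66°  ✓
  (3,6): δ = 22.05°  ✓
  (4,5): δ = 96.56°  ·
  (4,6): δ = 57.85°  ·
  (5,6): δ = 141.29°  ·
antipodal pairs: 5

count = 5; pairs: (0,4), (1,4), (2,5), (3,5), (3,6)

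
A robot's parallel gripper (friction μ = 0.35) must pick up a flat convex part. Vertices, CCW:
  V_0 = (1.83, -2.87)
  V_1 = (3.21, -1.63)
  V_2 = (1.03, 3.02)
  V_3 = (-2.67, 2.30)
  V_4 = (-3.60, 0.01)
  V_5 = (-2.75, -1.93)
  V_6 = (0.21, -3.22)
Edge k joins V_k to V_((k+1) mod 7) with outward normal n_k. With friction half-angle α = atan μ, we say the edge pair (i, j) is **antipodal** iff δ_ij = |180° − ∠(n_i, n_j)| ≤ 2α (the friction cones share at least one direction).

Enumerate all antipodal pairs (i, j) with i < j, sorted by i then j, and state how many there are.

α = atan 0.35 = 19.29°;  2α = 38.58°
n_0 = (+0.6684, -0.7438)
n_1 = (+0.9054, +0.4245)
n_2 = (-0.1910, +0.9816)
n_3 = (-0.9265, +0.3763)
n_4 = (-0.9159, -0.4013)
n_5 = (-0.3995, -0.9167)
n_6 = (+0.2112, -0.9774)
  (0,1): δ = 106.82°  ·
  (0,2): δ = 30.93°  ✓
  (0,3): δ = 25.96°  ✓
  (0,4): δ = 71.72°  ·
  (0,5): δ = 114.51°  ·
  (0,6): δ = 150.25°  ·
  (1,2): δ = 104.11°  ·
  (1,3): δ = 47.22°  ·
  (1,4): δ = 1.46°  ✓
  (1,5): δ = 41.33°  ·
  (1,6): δ = 77.07°  ·
  (2,3): δ = 123.11°  ·
  (2,4): δ = 77.35°  ·
  (2,5): δ = 34.56°  ✓
  (2,6): δ = 1.18°  ✓
  (3,4): δ = 134.24°  ·
  (3,5): δ = 91.45°  ·
  (3,6): δ = 55.71°  ·
  (4,5): δ = 137.21°  ·
  (4,6): δ = 101.47°  ·
  (5,6): δ = 144.26°  ·
antipodal pairs: 5

count = 5; pairs: (0,2), (0,3), (1,4), (2,5), (2,6)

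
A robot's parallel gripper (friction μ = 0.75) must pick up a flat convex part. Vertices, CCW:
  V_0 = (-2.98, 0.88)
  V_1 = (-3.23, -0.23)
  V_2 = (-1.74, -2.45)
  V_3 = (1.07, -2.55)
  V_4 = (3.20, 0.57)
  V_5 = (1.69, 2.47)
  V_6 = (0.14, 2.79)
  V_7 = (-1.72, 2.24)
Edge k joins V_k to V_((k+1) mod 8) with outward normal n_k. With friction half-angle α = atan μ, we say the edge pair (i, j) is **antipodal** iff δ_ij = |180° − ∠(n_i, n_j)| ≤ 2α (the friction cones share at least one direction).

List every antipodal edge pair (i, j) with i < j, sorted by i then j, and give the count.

α = atan 0.75 = 36.87°;  2α = 73.74°
n_0 = (-0.9756, +0.2197)
n_1 = (-0.8303, -0.5573)
n_2 = (-0.0356, -0.9994)
n_3 = (+0.8259, -0.5638)
n_4 = (+0.7829, +0.6222)
n_5 = (+0.2022, +0.9793)
n_6 = (-0.2836, +0.9590)
n_7 = (-0.7336, +0.6796)
  (0,1): δ = 133.44°  ·
  (0,2): δ = 79.35°  ·
  (0,3): δ = 21.63°  ✓
  (0,4): δ = 51.17°  ✓
  (0,5): δ = 91.03°  ·
  (0,6): δ = 119.17°  ·
  (0,7): δ = 149.88°  ·
  (1,2): δ = 125.91°  ·
  (1,3): δ = 68.19°  ✓
  (1,4): δ = 4.61°  ✓
  (1,5): δ = 44.47°  ✓
  (1,6): δ = 72.60°  ✓
  (1,7): δ = 103.32°  ·
  (2,3): δ = 122.28°  ·
  (2,4): δ = 49.49°  ✓
  (2,5): δ = 9.63°  ✓
  (2,6): δ = 18.51°  ✓
  (2,7): δ = 49.22°  ✓
  (3,4): δ = 107.20°  ·
  (3,5): δ = 67.34°  ✓
  (3,6): δ = 39.21°  ✓
  (3,7): δ = 8.49°  ✓
  (4,5): δ = 140.14°  ·
  (4,6): δ = 112.00°  ·
  (4,7): δ = 81.29°  ·
  (5,6): δ = 151.86°  ·
  (5,7): δ = 121.15°  ·
  (6,7): δ = 149.29°  ·
antipodal pairs: 13

count = 13; pairs: (0,3), (0,4), (1,3), (1,4), (1,5), (1,6), (2,4), (2,5), (2,6), (2,7), (3,5), (3,6), (3,7)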